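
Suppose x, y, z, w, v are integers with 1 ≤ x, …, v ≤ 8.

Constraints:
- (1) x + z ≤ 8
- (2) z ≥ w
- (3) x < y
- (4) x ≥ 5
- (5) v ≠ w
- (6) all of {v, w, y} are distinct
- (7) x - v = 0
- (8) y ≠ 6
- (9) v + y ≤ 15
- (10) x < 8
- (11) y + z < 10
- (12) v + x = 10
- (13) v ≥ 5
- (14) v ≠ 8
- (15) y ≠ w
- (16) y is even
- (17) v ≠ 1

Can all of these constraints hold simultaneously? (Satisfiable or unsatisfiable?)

The assignment x = 5, y = 8, z = 1, w = 1, v = 5 works:
  constraint 1 holds since x + z = 6.
  constraint 7 holds since x - v = 0.
  constraint 9 holds since v + y = 13.
The rest check out directly.

Satisfiable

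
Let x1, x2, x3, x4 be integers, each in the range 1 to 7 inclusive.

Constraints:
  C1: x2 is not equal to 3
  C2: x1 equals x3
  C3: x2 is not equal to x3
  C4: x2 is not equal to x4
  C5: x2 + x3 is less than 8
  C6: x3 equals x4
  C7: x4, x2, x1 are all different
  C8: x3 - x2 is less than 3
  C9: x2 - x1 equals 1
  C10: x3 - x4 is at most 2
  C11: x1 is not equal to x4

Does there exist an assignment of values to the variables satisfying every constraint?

Unsatisfiable

From constraints 2 and 6, x1 = x3 = x4, so x1 = x4. But constraint 11 says x1 ≠ x4. Contradiction.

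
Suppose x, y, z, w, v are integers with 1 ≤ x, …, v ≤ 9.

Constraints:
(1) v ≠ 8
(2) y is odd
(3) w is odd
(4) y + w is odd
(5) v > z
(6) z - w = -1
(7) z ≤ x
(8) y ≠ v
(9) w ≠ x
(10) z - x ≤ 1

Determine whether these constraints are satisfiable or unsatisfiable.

Unsatisfiable

Constraint 2 makes y odd and constraint 3 makes w odd, so y + w must be even. Constraint 4 says y + w is odd — contradiction.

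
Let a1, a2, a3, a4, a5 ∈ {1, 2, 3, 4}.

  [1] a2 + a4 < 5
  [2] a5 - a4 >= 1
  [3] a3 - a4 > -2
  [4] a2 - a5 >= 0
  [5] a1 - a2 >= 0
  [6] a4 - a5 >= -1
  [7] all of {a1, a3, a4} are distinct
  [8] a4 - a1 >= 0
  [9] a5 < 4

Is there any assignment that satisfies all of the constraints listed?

Unsatisfiable

Constraints 2, 4, 5, and 8 give a2 − a5 ≥ 0, a5 − a4 ≥ 1, a4 − a1 ≥ 0, a1 − a2 ≥ 0.
Adding all 4 inequalities: the left sides telescope to 0, and the right sides sum to 0 + 1 + 0 + 0 = 1. So 0 ≥ 1, which is false.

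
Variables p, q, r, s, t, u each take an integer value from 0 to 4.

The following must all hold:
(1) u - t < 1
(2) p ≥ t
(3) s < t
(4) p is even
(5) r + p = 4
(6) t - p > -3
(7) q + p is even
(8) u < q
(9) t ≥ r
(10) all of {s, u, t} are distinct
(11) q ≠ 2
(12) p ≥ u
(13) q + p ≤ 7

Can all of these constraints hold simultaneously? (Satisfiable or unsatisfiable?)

Setting (p, q, r, s, t, u) = (2, 4, 2, 1, 2, 0) satisfies everything: constraint 1: u - t = -2; constraint 5: r + p = 4, and the others follow.

Satisfiable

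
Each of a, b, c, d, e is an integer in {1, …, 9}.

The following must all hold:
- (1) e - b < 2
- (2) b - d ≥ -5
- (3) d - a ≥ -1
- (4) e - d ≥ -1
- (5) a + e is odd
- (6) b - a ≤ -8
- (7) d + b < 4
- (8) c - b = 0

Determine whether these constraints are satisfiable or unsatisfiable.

Constraints 2, 3, and 6 give b − d ≥ -5, d − a ≥ -1, a − b ≥ 8.
Adding all 3 inequalities: the left sides telescope to 0, and the right sides sum to (-5) + (-1) + 8 = 2. So 0 ≥ 2, which is false.

Unsatisfiable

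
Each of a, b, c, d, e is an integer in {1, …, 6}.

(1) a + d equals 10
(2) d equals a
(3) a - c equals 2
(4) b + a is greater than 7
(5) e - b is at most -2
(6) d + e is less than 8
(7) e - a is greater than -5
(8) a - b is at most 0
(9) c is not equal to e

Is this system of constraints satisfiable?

Take a = 5, b = 5, c = 3, d = 5, e = 1. Then constraint 1: a + d = 10; constraint 3: a - c = 2; constraint 4: b + a = 10, and every other listed constraint is also met.

Satisfiable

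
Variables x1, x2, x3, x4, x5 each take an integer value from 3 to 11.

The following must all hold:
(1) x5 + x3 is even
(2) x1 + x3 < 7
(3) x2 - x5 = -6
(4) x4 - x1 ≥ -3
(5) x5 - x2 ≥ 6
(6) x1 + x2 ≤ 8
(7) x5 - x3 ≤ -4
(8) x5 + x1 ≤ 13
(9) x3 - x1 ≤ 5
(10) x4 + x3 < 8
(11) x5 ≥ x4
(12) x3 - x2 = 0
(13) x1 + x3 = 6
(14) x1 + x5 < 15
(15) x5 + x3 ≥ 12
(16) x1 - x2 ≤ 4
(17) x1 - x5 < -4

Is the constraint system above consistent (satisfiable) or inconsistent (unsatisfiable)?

Constraints 5, 7, 9, and 16 give x5 − x2 ≥ 6, x2 − x1 ≥ -4, x1 − x3 ≥ -5, x3 − x5 ≥ 4.
Adding all 4 inequalities: the left sides telescope to 0, and the right sides sum to 6 + (-4) + (-5) + 4 = 1. So 0 ≥ 1, which is false.

Unsatisfiable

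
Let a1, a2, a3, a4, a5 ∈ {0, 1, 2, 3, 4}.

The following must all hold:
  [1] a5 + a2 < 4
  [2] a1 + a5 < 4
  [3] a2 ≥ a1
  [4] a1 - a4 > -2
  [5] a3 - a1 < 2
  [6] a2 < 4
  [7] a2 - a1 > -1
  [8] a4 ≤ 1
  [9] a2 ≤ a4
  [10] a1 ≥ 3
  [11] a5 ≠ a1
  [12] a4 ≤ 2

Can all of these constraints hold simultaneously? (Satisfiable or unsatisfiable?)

From constraints 3 and 10: a2 ≥ a1 and a1 ≥ 3, so a2 ≥ 3. From constraints 8 and 9: a2 ≤ a4 and a4 ≤ 1, so a2 ≤ 1. But 1 < 3, so no value of a2 works.

Unsatisfiable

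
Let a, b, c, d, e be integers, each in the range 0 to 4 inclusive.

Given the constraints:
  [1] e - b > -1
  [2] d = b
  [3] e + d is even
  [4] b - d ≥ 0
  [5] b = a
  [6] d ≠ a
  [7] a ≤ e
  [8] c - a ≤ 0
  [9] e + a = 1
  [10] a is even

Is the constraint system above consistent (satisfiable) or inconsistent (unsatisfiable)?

Unsatisfiable

From constraints 2 and 5, d = b = a, so d = a. But constraint 6 says d ≠ a. Contradiction.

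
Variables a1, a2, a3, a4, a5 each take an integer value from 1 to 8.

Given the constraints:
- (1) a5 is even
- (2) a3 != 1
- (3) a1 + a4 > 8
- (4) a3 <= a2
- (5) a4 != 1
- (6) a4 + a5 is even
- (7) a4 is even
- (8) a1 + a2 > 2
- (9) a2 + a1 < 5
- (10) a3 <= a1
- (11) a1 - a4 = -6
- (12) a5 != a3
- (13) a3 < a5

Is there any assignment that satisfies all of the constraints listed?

Take a1 = 2, a2 = 2, a3 = 2, a4 = 8, a5 = 6. Then constraint 3: a1 + a4 = 10; constraint 8: a1 + a2 = 4; constraint 9: a2 + a1 = 4, and every other listed constraint is also met.

Satisfiable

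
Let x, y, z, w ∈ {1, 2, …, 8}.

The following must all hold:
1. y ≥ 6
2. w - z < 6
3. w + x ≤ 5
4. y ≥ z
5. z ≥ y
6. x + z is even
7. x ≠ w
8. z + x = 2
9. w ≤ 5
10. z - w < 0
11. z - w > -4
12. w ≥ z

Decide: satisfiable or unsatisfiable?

Unsatisfiable

From constraints 1 and 5: z ≥ y and y ≥ 6, so z ≥ 6. From constraints 9 and 12: z ≤ w and w ≤ 5, so z ≤ 5. But 5 < 6, so no value of z works.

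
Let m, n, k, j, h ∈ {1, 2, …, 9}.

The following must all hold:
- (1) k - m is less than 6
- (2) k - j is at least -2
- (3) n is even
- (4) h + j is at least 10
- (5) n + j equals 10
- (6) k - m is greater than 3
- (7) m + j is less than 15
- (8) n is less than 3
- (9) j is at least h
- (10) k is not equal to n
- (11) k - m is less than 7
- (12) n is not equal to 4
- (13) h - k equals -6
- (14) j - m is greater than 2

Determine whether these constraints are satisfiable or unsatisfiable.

Satisfiable

One satisfying assignment is m = 4, n = 2, k = 8, j = 8, h = 2.
For the less obvious constraints — constraint 1: k - m = 4; constraint 2: k - j = 0; constraint 4: h + j = 10 — and the others hold by inspection.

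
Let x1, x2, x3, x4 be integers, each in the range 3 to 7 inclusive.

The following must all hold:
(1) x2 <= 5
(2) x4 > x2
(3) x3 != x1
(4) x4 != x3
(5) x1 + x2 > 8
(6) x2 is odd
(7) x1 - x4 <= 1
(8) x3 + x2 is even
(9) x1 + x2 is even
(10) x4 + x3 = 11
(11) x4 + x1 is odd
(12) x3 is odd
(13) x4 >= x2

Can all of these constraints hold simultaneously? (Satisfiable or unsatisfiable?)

Satisfiable

Try x1 = 7, x2 = 3, x3 = 5, x4 = 6.
Check constraint 5: x1 + x2 = 10; constraint 7: x1 - x4 = 1. The remaining constraints are straightforward to verify.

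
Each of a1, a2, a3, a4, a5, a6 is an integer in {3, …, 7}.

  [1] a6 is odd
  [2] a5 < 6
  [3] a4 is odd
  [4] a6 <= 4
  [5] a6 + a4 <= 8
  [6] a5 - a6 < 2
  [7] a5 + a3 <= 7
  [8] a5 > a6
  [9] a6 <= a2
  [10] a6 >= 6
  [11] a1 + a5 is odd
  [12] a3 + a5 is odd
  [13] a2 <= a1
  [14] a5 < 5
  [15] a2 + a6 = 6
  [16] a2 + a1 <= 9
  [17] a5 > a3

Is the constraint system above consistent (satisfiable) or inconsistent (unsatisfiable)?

From constraint 10: a6 ≥ 6. From constraint 4: a6 ≤ 4. But 4 < 6, so no value of a6 works.

Unsatisfiable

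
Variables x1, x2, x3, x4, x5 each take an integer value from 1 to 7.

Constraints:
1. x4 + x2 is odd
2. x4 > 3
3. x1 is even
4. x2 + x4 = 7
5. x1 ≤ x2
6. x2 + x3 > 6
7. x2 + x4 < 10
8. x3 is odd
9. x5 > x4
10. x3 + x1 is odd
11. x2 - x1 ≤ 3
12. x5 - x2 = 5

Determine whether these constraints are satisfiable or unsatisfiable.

Take x1 = 2, x2 = 2, x3 = 5, x4 = 5, x5 = 7. Then constraint 4: x2 + x4 = 7; constraint 6: x2 + x3 = 7, and every other listed constraint is also met.

Satisfiable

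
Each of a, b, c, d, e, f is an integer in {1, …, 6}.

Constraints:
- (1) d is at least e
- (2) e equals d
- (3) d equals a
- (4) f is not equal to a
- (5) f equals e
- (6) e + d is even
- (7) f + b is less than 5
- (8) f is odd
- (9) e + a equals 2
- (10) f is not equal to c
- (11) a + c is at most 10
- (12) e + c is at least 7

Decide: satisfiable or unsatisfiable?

From constraints 2, 3, and 5, f = e = d = a, so f = a. But constraint 4 says f ≠ a. Contradiction.

Unsatisfiable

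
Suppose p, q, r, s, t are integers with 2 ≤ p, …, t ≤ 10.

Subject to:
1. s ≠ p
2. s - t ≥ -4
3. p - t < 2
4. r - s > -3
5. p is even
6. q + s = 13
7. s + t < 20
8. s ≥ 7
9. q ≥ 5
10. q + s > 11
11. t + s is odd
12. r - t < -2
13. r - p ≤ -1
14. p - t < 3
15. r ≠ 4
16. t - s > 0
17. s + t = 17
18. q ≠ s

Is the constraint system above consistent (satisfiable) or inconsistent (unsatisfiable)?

Setting (p, q, r, s, t) = (10, 6, 7, 7, 10) satisfies everything: constraint 2: s - t = -3; constraint 3: p - t = 0; constraint 4: r - s = 0, and the others follow.

Satisfiable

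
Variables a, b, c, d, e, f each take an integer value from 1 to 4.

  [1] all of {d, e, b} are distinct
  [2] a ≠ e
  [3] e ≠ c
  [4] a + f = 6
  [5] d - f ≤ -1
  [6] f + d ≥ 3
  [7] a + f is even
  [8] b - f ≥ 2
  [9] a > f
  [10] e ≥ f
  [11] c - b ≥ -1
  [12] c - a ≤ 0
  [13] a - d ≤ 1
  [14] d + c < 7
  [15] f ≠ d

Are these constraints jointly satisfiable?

Unsatisfiable

Constraints 5, 8, 11, 12, and 13 give b − f ≥ 2, f − d ≥ 1, d − a ≥ -1, a − c ≥ 0, c − b ≥ -1.
Adding all 5 inequalities: the left sides telescope to 0, and the right sides sum to 2 + 1 + (-1) + 0 + (-1) = 1. So 0 ≥ 1, which is false.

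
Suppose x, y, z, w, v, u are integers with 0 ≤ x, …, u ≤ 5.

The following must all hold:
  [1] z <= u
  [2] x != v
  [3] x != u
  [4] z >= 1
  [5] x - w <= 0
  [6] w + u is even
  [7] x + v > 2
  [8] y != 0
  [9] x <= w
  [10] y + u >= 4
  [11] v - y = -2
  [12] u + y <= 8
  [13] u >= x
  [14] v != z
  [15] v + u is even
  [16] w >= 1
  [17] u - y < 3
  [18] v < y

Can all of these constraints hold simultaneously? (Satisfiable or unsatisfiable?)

Satisfiable

Setting (x, y, z, w, v, u) = (2, 3, 3, 5, 1, 3) satisfies everything: constraint 5: x - w = -3; constraint 7: x + v = 3, and the others follow.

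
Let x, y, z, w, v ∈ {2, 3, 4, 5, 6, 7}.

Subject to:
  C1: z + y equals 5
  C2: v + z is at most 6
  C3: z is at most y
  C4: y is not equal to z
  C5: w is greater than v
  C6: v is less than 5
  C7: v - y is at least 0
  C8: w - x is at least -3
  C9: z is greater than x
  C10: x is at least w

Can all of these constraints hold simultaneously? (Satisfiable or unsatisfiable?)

Constraints 3, 5, 7, 9, and 10 give w ≤ x, x < z, z ≤ y, y ≤ v, v < w. Chaining: w ≤ x < z ≤ y ≤ v < w, which forces w < w — impossible.

Unsatisfiable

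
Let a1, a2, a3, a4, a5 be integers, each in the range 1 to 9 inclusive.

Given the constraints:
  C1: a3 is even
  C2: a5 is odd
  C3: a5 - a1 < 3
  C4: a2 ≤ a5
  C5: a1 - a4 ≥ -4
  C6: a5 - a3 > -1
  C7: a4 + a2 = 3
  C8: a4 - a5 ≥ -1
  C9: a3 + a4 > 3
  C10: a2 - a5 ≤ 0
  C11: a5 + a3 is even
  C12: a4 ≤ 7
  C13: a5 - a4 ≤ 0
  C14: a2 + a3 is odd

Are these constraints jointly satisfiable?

Constraint 2 makes a5 odd and constraint 1 makes a3 even, so a5 + a3 must be odd. Constraint 11 says a5 + a3 is even — contradiction.

Unsatisfiable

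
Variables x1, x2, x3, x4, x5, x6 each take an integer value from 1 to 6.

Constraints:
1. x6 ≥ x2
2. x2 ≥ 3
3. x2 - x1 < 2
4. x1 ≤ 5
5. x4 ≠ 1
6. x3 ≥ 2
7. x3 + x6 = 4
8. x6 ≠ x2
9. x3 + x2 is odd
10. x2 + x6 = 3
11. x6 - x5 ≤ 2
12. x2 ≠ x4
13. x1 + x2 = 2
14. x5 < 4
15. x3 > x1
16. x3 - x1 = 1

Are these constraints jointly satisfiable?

Unsatisfiable

From constraint 6: x3 ≥ 2. From constraints 1 and 2: x6 ≥ x2 ≥ 3. Hence x3 + x6 ≥ 5. But constraint 7 requires x3 + x6 = 4, and 4 < 5. Contradiction.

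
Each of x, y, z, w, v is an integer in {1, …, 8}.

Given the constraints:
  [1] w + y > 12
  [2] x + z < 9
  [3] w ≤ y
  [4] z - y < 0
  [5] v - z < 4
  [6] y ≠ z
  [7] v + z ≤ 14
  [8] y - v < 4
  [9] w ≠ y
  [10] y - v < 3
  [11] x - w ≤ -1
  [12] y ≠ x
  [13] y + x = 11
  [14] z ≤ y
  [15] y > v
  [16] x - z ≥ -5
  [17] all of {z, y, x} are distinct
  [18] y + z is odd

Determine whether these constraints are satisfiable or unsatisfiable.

One satisfying assignment is x = 3, y = 8, z = 5, w = 7, v = 7.
For the less obvious constraints — constraint 1: w + y = 15; constraint 2: x + z = 8; constraint 4: z - y = -3 — and the others hold by inspection.

Satisfiable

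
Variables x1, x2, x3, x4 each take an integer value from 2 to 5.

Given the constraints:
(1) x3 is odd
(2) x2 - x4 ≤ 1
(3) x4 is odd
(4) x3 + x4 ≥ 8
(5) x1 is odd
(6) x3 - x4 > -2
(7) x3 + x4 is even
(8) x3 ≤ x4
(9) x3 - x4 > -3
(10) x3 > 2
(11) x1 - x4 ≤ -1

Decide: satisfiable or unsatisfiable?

Try x1 = 3, x2 = 3, x3 = 5, x4 = 5.
Check constraint 2: x2 - x4 = -2; constraint 4: x3 + x4 = 10; constraint 6: x3 - x4 = 0. The remaining constraints are straightforward to verify.

Satisfiable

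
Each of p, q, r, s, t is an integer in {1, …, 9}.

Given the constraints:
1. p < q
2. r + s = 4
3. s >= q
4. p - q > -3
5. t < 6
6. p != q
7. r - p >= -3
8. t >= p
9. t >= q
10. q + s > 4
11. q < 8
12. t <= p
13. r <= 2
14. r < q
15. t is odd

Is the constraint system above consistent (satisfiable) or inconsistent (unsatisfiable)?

Unsatisfiable

Constraints 1, 9, and 12 give q ≤ t, t ≤ p, p < q. Chaining: q ≤ t ≤ p < q, which forces q < q — impossible.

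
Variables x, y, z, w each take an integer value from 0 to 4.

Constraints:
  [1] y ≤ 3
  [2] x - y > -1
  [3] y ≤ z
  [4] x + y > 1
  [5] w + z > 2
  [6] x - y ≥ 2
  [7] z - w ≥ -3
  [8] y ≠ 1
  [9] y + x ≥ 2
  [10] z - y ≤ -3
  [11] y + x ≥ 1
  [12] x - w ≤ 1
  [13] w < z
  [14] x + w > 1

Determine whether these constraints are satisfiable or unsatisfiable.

Constraints 6, 7, 10, and 12 give w − x ≥ -1, x − y ≥ 2, y − z ≥ 3, z − w ≥ -3.
Adding all 4 inequalities: the left sides telescope to 0, and the right sides sum to (-1) + 2 + 3 + (-3) = 1. So 0 ≥ 1, which is false.

Unsatisfiable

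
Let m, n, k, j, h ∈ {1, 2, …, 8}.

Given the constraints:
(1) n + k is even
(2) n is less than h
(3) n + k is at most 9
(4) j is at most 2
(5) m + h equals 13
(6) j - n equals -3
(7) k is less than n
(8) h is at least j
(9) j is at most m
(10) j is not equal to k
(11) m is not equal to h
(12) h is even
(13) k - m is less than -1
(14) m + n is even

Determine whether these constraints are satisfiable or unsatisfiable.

Setting (m, n, k, j, h) = (5, 5, 1, 2, 8) satisfies everything: constraint 3: n + k = 6; constraint 5: m + h = 13, and the others follow.

Satisfiable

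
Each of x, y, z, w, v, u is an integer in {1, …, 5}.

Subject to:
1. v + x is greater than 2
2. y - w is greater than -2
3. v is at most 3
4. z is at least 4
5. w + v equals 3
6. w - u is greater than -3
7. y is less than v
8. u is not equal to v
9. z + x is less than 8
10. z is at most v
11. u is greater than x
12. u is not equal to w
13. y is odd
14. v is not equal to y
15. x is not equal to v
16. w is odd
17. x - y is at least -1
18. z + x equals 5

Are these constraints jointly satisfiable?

Unsatisfiable

From constraint 4: z ≥ 4. From constraints 3 and 10: z ≤ v and v ≤ 3, so z ≤ 3. But 3 < 4, so no value of z works.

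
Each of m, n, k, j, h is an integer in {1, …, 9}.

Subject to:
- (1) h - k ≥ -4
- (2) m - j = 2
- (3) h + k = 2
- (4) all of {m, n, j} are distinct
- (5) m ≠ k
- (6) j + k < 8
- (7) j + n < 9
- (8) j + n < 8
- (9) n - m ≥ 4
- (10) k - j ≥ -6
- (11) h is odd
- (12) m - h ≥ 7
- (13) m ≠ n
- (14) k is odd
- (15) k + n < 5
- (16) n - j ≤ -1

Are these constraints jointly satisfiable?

Unsatisfiable

Constraints 1, 9, 10, 12, and 16 give k − j ≥ -6, j − n ≥ 1, n − m ≥ 4, m − h ≥ 7, h − k ≥ -4.
Adding all 5 inequalities: the left sides telescope to 0, and the right sides sum to (-6) + 1 + 4 + 7 + (-4) = 2. So 0 ≥ 2, which is false.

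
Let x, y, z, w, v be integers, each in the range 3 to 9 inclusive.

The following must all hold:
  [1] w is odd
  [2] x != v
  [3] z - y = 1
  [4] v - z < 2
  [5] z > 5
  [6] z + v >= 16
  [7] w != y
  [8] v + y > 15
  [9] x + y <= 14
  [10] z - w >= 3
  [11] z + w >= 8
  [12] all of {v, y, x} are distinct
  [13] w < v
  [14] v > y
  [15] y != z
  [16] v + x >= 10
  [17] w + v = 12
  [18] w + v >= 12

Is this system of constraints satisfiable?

Satisfiable

Try x = 4, y = 7, z = 8, w = 3, v = 9.
Check constraint 3: z - y = 1; constraint 4: v - z = 1; constraint 6: z + v = 17. The remaining constraints are straightforward to verify.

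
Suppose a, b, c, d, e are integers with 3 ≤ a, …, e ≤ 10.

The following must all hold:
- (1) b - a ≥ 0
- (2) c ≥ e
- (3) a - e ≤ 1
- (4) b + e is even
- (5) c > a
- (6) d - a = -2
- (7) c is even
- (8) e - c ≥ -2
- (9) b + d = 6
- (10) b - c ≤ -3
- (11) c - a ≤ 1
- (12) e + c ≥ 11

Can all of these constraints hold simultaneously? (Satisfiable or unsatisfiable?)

Unsatisfiable

Constraints 1, 10, and 11 give b − a ≥ 0, a − c ≥ -1, c − b ≥ 3.
Adding all 3 inequalities: the left sides telescope to 0, and the right sides sum to 0 + (-1) + 3 = 2. So 0 ≥ 2, which is false.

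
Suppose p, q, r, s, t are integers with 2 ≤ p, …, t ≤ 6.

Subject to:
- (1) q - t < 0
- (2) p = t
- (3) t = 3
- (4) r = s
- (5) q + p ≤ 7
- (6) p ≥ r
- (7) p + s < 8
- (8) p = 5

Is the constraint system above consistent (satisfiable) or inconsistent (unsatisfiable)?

Unsatisfiable

Constraint 8 fixes p = 5 and constraint 3 fixes t = 3, but constraint 2 requires p = t. Since 5 ≠ 3, contradiction.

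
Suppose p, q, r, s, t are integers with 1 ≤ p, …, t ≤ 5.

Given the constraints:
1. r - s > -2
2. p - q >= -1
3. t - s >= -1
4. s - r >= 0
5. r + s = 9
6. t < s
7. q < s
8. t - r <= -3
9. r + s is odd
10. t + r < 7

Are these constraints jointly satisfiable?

Unsatisfiable

Constraints 3, 4, and 8 give r − t ≥ 3, t − s ≥ -1, s − r ≥ 0.
Adding all 3 inequalities: the left sides telescope to 0, and the right sides sum to 3 + (-1) + 0 = 2. So 0 ≥ 2, which is false.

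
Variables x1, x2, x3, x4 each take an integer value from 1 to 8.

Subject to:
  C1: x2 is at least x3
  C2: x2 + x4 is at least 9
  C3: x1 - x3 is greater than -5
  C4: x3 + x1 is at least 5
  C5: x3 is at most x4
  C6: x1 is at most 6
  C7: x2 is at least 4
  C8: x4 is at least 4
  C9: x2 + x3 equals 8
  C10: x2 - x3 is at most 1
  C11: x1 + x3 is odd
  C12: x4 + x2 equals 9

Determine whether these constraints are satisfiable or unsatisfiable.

Satisfiable

The assignment x1 = 1, x2 = 4, x3 = 4, x4 = 5 works:
  constraint 2 holds since x2 + x4 = 9.
  constraint 3 holds since x1 - x3 = -3.
The rest check out directly.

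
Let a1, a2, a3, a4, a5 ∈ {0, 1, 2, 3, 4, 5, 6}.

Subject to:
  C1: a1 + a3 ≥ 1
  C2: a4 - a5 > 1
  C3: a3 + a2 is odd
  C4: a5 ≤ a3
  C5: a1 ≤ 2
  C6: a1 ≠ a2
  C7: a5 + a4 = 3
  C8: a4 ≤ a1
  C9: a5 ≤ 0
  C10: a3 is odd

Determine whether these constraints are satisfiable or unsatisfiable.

Unsatisfiable

From constraint 9: a5 ≤ 0. From constraints 5 and 8: a4 ≤ a1 ≤ 2. Hence a5 + a4 ≤ 2. But constraint 7 requires a5 + a4 = 3, and 3 > 2. Contradiction.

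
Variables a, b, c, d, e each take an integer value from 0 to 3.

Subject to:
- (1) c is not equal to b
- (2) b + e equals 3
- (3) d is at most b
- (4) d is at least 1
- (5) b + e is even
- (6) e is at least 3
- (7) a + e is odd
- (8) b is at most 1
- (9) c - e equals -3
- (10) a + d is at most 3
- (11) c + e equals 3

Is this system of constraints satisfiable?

From constraints 3 and 4: b ≥ d ≥ 1. From constraint 6: e ≥ 3. Hence b + e ≥ 4. But constraint 2 requires b + e = 3, and 3 < 4. Contradiction.

Unsatisfiable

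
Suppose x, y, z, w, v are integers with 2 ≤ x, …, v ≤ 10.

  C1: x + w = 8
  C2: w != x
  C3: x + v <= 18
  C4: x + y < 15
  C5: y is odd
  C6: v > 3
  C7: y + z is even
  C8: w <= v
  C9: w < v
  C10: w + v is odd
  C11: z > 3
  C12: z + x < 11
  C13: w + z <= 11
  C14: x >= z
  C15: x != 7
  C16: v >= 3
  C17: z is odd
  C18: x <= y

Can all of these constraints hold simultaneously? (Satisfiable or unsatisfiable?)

Satisfiable

The assignment x = 5, y = 7, z = 5, w = 3, v = 10 works:
  constraint 1 holds since x + w = 8.
  constraint 3 holds since x + v = 15.
  constraint 4 holds since x + y = 12.
The rest check out directly.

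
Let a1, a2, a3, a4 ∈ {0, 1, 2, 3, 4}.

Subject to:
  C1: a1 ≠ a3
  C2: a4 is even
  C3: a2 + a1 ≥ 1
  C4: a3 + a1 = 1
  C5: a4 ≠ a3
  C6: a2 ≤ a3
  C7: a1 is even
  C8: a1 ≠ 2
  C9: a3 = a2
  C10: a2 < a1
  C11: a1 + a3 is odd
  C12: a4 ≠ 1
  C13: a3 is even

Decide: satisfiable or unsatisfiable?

Unsatisfiable

Constraint 7 makes a1 even and constraint 13 makes a3 even, so a1 + a3 must be even. Constraint 11 says a1 + a3 is odd — contradiction.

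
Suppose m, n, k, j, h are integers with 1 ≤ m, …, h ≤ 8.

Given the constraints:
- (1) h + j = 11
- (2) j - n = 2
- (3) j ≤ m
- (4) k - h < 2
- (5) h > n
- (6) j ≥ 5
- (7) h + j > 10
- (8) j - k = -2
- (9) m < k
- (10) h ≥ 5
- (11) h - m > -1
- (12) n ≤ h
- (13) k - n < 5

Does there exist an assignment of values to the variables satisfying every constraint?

Setting (m, n, k, j, h) = (5, 3, 7, 5, 6) satisfies everything: constraint 1: h + j = 11; constraint 2: j - n = 2, and the others follow.

Satisfiable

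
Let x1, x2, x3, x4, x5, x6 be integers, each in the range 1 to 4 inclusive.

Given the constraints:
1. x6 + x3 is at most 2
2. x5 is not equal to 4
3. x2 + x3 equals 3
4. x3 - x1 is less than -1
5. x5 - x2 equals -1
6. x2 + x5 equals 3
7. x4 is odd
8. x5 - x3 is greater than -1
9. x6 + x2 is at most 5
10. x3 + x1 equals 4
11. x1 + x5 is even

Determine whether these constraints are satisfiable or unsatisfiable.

Satisfiable

Setting (x1, x2, x3, x4, x5, x6) = (3, 2, 1, 3, 1, 1) satisfies everything: constraint 1: x6 + x3 = 2; constraint 3: x2 + x3 = 3, and the others follow.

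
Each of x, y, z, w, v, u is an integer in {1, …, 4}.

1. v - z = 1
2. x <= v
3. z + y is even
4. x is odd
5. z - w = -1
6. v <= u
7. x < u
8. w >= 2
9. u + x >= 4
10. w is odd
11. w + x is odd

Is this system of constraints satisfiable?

Unsatisfiable

Constraint 10 makes w odd and constraint 4 makes x odd, so w + x must be even. Constraint 11 says w + x is odd — contradiction.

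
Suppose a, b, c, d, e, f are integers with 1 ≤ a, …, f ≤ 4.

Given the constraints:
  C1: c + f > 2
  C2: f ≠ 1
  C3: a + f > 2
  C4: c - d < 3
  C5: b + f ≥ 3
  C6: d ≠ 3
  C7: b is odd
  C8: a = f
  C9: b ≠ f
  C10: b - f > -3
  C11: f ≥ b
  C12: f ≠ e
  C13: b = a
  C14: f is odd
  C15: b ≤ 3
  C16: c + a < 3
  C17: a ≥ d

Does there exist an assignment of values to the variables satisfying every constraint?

From constraints 8 and 13, b = a = f, so b = f. But constraint 9 says b ≠ f. Contradiction.

Unsatisfiable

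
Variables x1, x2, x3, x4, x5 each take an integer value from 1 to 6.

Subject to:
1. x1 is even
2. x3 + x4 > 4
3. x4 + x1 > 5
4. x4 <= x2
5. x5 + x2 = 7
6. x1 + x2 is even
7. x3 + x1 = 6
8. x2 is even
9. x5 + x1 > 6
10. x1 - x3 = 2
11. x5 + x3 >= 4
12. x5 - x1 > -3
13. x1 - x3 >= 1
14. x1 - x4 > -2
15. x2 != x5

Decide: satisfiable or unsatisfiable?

Satisfiable

The assignment x1 = 4, x2 = 4, x3 = 2, x4 = 3, x5 = 3 works:
  constraint 2 holds since x3 + x4 = 5.
  constraint 3 holds since x4 + x1 = 7.
The rest check out directly.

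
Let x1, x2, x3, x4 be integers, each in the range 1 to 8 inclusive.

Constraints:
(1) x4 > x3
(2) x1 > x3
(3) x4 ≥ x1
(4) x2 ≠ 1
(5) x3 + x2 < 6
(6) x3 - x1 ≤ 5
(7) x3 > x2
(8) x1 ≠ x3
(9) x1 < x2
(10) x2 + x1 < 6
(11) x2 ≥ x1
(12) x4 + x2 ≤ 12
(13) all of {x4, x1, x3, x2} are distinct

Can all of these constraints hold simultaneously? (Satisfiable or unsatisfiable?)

Constraints 2, 7, and 9 give x1 < x2, x2 < x3, x3 < x1. Chaining: x1 < x2 < x3 < x1, which forces x1 < x1 — impossible.

Unsatisfiable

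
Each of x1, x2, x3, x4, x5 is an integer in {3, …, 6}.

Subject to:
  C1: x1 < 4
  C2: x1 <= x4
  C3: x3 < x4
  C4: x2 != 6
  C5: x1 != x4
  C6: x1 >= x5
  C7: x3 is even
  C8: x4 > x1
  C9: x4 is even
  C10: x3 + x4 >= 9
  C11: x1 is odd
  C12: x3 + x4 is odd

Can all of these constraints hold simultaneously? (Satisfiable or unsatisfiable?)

Unsatisfiable

Constraint 7 makes x3 even and constraint 9 makes x4 even, so x3 + x4 must be even. Constraint 12 says x3 + x4 is odd — contradiction.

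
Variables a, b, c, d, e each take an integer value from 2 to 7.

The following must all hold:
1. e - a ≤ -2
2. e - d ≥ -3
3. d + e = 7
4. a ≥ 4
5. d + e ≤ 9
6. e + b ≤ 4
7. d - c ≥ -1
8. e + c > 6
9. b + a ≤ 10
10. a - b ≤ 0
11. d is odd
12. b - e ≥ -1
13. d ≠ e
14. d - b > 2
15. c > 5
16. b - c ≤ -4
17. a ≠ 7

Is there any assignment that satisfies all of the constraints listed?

Unsatisfiable

Constraints 1, 2, 7, 10, and 16 give d − c ≥ -1, c − b ≥ 4, b − a ≥ 0, a − e ≥ 2, e − d ≥ -3.
Adding all 5 inequalities: the left sides telescope to 0, and the right sides sum to (-1) + 4 + 0 + 2 + (-3) = 2. So 0 ≥ 2, which is false.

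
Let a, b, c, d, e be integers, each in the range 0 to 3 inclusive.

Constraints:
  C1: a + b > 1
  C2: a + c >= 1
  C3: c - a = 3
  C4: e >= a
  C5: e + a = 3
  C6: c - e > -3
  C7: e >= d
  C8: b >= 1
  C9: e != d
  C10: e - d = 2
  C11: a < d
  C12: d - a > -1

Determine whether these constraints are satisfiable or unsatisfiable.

Setting (a, b, c, d, e) = (0, 3, 3, 1, 3) satisfies everything: constraint 1: a + b = 3; constraint 2: a + c = 3, and the others follow.

Satisfiable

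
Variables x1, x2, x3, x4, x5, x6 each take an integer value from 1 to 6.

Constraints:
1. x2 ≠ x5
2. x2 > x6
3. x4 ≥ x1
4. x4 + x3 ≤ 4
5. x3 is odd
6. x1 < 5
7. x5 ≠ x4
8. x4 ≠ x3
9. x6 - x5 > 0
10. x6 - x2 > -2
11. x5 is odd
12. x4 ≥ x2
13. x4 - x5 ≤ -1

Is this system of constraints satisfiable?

Constraints 2, 9, 12, and 13 give x2 ≤ x4, x4 < x5, x5 < x6, x6 < x2. Chaining: x2 ≤ x4 < x5 < x6 < x2, which forces x2 < x2 — impossible.

Unsatisfiable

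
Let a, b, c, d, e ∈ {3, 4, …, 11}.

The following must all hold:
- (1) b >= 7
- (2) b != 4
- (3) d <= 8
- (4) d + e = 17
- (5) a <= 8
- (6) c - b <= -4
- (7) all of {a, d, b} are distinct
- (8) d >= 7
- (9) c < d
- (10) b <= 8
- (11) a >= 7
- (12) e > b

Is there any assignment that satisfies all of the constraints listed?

Constraints 1, 3, 5, 8, 10, and 11 confine each of a, d, b to the 2 values {7, 8}.
Constraint 7 requires all 3 of them to be distinct, but only 2 values are available — impossible by the pigeonhole principle.

Unsatisfiable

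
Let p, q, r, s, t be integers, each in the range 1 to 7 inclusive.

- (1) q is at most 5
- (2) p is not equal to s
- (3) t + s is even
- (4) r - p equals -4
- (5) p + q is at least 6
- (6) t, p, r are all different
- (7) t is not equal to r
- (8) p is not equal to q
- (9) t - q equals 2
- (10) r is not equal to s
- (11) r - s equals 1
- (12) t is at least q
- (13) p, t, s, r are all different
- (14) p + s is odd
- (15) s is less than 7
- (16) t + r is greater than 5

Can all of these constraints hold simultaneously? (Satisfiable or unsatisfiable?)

Satisfiable

The assignment p = 6, q = 3, r = 2, s = 1, t = 5 works:
  constraint 4 holds since r - p = -4.
  constraint 5 holds since p + q = 9.
  constraint 9 holds since t - q = 2.
The rest check out directly.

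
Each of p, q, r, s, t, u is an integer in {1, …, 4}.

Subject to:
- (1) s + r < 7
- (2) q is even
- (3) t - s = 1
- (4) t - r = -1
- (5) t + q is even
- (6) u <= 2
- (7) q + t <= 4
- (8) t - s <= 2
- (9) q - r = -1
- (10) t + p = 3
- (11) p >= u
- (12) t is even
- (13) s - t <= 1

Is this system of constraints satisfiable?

Satisfiable

One satisfying assignment is p = 1, q = 2, r = 3, s = 1, t = 2, u = 1.
For the less obvious constraints — constraint 1: s + r = 4; constraint 3: t - s = 1 — and the others hold by inspection.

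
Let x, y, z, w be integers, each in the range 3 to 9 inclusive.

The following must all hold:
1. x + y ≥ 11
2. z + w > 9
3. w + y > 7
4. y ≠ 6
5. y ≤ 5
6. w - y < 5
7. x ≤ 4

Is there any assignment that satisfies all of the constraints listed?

From constraint 7: x ≤ 4. From constraint 5: y ≤ 5. Hence x + y ≤ 9. But constraint 1 requires x + y ≥ 11, and 11 > 9. Contradiction.

Unsatisfiable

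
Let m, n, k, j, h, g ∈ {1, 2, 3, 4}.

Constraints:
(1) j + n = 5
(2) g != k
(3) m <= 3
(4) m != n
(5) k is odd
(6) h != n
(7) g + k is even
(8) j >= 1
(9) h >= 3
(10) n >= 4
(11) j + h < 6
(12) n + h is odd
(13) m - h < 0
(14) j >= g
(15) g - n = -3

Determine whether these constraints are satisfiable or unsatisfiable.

Take m = 2, n = 4, k = 3, j = 1, h = 3, g = 1. Then constraint 1: j + n = 5; constraint 11: j + h = 4; constraint 13: m - h = -1, and every other listed constraint is also met.

Satisfiable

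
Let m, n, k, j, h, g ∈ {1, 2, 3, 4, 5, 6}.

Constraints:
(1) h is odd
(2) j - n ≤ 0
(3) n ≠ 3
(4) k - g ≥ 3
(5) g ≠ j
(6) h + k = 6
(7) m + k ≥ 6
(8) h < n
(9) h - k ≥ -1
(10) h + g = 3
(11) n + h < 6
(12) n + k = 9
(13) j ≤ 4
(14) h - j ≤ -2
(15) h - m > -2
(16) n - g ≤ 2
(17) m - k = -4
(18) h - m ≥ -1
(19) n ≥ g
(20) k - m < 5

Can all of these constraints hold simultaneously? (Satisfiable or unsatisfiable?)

Constraints 2, 4, 9, 14, and 16 give h − k ≥ -1, k − g ≥ 3, g − n ≥ -2, n − j ≥ 0, j − h ≥ 2.
Adding all 5 inequalities: the left sides telescope to 0, and the right sides sum to (-1) + 3 + (-2) + 0 + 2 = 2. So 0 ≥ 2, which is false.

Unsatisfiable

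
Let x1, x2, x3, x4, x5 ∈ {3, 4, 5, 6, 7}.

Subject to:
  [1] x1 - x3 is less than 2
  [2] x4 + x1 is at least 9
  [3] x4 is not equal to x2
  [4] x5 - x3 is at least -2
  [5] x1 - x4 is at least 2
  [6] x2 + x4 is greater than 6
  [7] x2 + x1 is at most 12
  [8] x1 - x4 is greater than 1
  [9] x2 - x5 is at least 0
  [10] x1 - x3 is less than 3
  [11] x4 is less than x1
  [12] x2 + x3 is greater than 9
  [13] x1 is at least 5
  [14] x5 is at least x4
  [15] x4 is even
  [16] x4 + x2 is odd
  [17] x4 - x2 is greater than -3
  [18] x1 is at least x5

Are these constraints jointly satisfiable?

Satisfiable

One satisfying assignment is x1 = 6, x2 = 5, x3 = 6, x4 = 4, x5 = 4.
For the less obvious constraints — constraint 1: x1 - x3 = 0; constraint 2: x4 + x1 = 10; constraint 4: x5 - x3 = -2 — and the others hold by inspection.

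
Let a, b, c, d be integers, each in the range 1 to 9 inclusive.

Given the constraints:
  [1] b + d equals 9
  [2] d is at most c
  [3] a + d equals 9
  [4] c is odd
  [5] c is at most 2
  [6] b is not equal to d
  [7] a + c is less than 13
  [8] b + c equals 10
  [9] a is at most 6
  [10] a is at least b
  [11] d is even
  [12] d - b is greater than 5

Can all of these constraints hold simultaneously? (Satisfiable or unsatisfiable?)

Unsatisfiable

From constraints 9 and 10: b ≤ a ≤ 6. From constraints 2 and 5: d ≤ c ≤ 2. Hence b + d ≤ 8. But constraint 1 requires b + d = 9, and 9 > 8. Contradiction.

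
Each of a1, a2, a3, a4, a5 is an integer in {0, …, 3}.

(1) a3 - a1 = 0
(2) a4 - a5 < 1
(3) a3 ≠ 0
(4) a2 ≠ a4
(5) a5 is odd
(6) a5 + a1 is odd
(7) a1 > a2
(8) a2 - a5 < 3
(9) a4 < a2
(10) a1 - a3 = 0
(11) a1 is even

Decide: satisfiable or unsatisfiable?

Setting (a1, a2, a3, a4, a5) = (2, 1, 2, 0, 1) satisfies everything: constraint 1: a3 - a1 = 0; constraint 2: a4 - a5 = -1; constraint 8: a2 - a5 = 0, and the others follow.

Satisfiable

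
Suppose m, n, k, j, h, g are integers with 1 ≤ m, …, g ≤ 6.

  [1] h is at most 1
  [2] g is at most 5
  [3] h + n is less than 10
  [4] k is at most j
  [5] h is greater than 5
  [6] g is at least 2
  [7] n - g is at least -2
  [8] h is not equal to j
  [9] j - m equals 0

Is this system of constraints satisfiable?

Unsatisfiable

From constraint 5: h ≥ 6. From constraint 1: h ≤ 1. But 1 < 6, so no value of h works.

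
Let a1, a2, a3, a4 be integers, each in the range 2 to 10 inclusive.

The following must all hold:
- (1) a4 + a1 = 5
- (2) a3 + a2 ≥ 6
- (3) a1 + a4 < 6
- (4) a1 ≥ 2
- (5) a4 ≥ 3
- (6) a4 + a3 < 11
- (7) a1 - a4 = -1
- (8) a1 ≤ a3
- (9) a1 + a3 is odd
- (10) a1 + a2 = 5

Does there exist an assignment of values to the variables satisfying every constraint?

Satisfiable

Setting (a1, a2, a3, a4) = (2, 3, 5, 3) satisfies everything: constraint 1: a4 + a1 = 5; constraint 2: a3 + a2 = 8, and the others follow.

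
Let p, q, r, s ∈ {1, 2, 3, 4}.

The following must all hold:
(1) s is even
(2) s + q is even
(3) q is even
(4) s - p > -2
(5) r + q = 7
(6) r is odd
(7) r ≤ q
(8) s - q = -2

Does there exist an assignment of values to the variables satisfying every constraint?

Satisfiable

Take p = 2, q = 4, r = 3, s = 2. Then constraint 4: s - p = 0; constraint 5: r + q = 7; constraint 8: s - q = -2, and every other listed constraint is also met.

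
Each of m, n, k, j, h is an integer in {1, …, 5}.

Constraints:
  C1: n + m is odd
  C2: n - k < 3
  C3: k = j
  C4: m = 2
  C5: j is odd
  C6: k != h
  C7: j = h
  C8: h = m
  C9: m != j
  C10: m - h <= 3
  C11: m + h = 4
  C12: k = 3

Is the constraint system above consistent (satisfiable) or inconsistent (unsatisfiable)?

Unsatisfiable

Constraint 12 fixes k = 3 and constraint 4 fixes m = 2. Constraints 3, 7, and 8 give k = j = h = m, so k = m. But 3 ≠ 2 — contradiction.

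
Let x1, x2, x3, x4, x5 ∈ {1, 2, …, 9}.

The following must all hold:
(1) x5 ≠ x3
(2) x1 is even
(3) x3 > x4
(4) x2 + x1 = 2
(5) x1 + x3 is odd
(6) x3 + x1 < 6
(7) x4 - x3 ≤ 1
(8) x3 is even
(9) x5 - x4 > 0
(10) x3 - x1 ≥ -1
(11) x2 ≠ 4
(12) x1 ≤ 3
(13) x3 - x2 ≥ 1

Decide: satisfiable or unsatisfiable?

Constraint 2 makes x1 even and constraint 8 makes x3 even, so x1 + x3 must be even. Constraint 5 says x1 + x3 is odd — contradiction.

Unsatisfiable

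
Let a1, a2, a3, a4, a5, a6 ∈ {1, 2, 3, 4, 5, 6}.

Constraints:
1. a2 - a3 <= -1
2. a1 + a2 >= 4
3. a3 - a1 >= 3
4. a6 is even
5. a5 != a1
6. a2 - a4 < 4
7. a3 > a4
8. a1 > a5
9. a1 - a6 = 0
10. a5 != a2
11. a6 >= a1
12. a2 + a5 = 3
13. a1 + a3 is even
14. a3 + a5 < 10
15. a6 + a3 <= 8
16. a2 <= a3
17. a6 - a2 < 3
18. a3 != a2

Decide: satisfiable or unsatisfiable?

One satisfying assignment is a1 = 2, a2 = 2, a3 = 6, a4 = 1, a5 = 1, a6 = 2.
For the less obvious constraints — constraint 1: a2 - a3 = -4; constraint 2: a1 + a2 = 4; constraint 3: a3 - a1 = 4 — and the others hold by inspection.

Satisfiable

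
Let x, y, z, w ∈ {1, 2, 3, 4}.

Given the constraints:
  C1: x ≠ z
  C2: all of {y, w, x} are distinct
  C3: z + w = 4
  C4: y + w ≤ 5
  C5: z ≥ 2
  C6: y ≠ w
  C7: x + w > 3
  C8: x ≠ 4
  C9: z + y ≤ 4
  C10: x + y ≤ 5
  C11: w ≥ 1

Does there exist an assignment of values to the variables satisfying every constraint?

Satisfiable

One satisfying assignment is x = 3, y = 1, z = 2, w = 2.
For the less obvious constraints — constraint 3: z + w = 4; constraint 4: y + w = 3; constraint 7: x + w = 5 — and the others hold by inspection.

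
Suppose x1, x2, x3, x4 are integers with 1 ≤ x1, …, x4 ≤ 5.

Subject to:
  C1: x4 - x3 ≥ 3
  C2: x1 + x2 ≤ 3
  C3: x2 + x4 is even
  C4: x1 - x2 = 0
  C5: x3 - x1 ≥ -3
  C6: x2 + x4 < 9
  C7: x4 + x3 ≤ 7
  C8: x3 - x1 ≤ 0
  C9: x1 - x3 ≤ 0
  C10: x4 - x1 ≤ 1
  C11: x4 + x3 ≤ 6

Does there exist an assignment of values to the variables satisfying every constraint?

Constraints 1, 9, and 10 give x4 − x3 ≥ 3, x3 − x1 ≥ 0, x1 − x4 ≥ -1.
Adding all 3 inequalities: the left sides telescope to 0, and the right sides sum to 3 + 0 + (-1) = 2. So 0 ≥ 2, which is false.

Unsatisfiable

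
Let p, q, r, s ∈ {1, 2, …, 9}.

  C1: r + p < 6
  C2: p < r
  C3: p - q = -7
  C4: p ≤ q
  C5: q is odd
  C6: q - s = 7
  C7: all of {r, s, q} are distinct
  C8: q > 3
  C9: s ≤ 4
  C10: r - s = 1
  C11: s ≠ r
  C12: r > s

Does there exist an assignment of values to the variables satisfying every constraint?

Satisfiable

One satisfying assignment is p = 2, q = 9, r = 3, s = 2.
For the less obvious constraints — constraint 1: r + p = 5; constraint 3: p - q = -7; constraint 6: q - s = 7 — and the others hold by inspection.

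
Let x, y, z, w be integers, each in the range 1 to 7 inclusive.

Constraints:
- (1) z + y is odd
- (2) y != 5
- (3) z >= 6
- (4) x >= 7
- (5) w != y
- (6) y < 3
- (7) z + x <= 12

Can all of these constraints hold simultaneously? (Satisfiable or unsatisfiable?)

From constraint 3: z ≥ 6. From constraint 4: x ≥ 7. Hence z + x ≥ 13. But constraint 7 requires z + x ≤ 12, and 12 < 13. Contradiction.

Unsatisfiable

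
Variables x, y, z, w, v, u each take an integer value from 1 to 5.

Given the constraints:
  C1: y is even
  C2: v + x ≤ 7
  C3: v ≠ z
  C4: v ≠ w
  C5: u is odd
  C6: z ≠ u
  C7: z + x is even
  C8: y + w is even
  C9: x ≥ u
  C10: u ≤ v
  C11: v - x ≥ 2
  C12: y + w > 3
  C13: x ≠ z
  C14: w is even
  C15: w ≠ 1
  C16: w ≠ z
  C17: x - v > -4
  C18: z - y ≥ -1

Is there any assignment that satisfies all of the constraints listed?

Satisfiable

Take x = 2, y = 4, z = 4, w = 2, v = 5, u = 1. Then constraint 2: v + x = 7; constraint 11: v - x = 3; constraint 12: y + w = 6, and every other listed constraint is also met.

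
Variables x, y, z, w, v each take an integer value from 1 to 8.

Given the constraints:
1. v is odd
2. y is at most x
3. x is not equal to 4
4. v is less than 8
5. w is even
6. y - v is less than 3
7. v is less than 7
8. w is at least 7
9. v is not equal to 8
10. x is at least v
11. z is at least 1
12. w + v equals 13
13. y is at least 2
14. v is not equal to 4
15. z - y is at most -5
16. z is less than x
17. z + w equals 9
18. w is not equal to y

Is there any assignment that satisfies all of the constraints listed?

The assignment x = 8, y = 6, z = 1, w = 8, v = 5 works:
  constraint 6 holds since y - v = 1.
  constraint 12 holds since w + v = 13.
  constraint 15 holds since z - y = -5.
The rest check out directly.

Satisfiable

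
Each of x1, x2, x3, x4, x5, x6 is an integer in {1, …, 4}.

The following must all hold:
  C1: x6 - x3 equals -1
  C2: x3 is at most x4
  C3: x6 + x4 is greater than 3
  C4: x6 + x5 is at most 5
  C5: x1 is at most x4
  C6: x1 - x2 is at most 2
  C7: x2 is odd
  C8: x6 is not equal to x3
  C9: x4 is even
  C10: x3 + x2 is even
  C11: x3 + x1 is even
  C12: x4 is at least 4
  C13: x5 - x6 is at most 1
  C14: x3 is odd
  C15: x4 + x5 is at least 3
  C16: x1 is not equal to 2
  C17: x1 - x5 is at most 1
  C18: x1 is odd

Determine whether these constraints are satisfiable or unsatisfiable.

Take x1 = 1, x2 = 1, x3 = 3, x4 = 4, x5 = 1, x6 = 2. Then constraint 1: x6 - x3 = -1; constraint 3: x6 + x4 = 6; constraint 4: x6 + x5 = 3, and every other listed constraint is also met.

Satisfiable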